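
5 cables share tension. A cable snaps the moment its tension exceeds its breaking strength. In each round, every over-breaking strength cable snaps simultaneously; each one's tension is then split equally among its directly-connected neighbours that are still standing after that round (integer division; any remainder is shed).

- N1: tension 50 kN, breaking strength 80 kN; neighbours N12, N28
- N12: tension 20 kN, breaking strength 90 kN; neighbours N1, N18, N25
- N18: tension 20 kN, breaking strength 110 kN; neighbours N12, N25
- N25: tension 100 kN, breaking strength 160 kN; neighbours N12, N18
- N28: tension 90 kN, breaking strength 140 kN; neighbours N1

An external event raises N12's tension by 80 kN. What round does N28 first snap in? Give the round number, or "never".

Round 1 — N12 at 100 > 90. N12 snaps.
  N12 sheds 100 kN to N1, N18, N25: 33 each (1 lost).
    N1: 50+33 = 83 > 80
    N18: 20+33 = 53 ≤ 110
    N25: 100+33 = 133 ≤ 160
Round 2 — N1 snaps.
  N1 sheds 83 kN to N28: 83 each.
    N28: 90+83 = 173 > 140
Round 3 — N28 snaps.
  N28 sheds 173 kN: no online neighbours, lost.
No further breaks.

3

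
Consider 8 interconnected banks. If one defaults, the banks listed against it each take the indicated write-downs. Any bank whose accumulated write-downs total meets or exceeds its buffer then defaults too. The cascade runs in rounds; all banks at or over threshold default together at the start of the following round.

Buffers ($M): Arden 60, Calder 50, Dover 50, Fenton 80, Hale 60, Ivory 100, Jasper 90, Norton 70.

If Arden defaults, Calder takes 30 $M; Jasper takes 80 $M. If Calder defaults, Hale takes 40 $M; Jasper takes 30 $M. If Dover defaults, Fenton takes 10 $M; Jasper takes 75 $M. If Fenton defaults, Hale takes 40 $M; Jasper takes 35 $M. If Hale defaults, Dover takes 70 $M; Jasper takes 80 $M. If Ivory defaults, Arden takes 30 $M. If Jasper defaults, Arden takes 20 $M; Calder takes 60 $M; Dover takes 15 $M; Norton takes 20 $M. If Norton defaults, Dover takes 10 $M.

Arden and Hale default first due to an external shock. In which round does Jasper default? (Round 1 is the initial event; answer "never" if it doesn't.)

Round 1 — Arden, Hale default (initial).
  Calder: +30 → 30 < 50
  Dover: +70 → 70 ≥ 50
  Jasper: +80+80 → 160 ≥ 90
Round 2 — Dover, Jasper default.
  Calder: +60 → 90 ≥ 50
  Fenton: +10 → 10 < 80
  Norton: +20 → 20 < 70
Round 3 — Calder defaults.
No further defaults.

2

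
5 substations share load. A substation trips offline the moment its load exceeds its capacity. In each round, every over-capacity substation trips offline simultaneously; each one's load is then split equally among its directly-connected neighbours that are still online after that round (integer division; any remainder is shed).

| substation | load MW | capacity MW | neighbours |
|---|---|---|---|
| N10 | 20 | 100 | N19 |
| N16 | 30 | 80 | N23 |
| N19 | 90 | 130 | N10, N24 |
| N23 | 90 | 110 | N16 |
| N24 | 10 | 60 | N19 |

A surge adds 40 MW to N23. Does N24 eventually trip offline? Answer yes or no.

Round 1 — N23 at 130 > 110. N23 trips offline.
  N23 sheds 130 MW to N16: 130 each.
    N16: 30+130 = 160 > 80
Round 2 — N16 trips offline.
  N16 sheds 160 MW: no online neighbours, lost.
No further trips.

no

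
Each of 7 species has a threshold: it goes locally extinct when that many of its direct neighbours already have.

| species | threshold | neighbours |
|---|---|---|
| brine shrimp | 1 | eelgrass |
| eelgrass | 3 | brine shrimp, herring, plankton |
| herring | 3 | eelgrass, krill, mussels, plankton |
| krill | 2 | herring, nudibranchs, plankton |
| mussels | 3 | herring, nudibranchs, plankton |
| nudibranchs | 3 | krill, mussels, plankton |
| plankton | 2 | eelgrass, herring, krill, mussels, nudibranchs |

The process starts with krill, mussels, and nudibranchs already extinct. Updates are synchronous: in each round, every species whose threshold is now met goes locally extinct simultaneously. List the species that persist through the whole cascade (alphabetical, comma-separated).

brine shrimp, eelgrass

Round 1 — krill, mussels, nudibranchs go locally extinct (initial).
Round 2 — checking thresholds:
  herring: 2 of 4 neighbours < 3, holds.
  plankton: 3 of 5 neighbours ≥ 2, goes locally extinct.
Round 3 — checking thresholds:
  eelgrass: 1 of 3 neighbours < 3, holds.
  herring: 3 of 4 neighbours ≥ 3, goes locally extinct.
Round 4 — no new extinctions; cascade stops.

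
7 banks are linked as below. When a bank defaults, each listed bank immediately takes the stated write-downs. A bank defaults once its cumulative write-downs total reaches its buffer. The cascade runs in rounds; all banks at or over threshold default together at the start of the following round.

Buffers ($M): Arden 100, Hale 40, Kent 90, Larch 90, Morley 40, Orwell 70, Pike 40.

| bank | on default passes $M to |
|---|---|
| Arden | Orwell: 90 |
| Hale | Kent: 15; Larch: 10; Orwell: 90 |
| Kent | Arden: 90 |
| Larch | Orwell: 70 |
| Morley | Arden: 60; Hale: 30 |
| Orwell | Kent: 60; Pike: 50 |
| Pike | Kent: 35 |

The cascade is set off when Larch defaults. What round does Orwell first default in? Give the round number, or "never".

2

Round 1 — Larch defaults (initial).
  Orwell: +70 → 70 ≥ 70
Round 2 — Orwell defaults.
  Kent: +60 → 60 < 90
  Pike: +50 → 50 ≥ 40
Round 3 — Pike defaults.
  Kent: +35 → 95 ≥ 90
Round 4 — Kent defaults.
  Arden: +90 → 90 < 100
No further defaults.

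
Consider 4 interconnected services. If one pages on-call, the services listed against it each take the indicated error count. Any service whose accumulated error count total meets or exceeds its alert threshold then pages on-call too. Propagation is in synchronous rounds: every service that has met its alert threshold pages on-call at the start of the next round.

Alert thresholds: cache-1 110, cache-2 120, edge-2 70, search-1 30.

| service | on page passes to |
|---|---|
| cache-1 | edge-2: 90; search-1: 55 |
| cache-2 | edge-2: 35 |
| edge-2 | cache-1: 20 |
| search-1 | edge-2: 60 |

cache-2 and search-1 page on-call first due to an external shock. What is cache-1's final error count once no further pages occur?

20

Round 1 — cache-2, search-1 page on-call (initial).
  edge-2: +35+60 → 95 ≥ 70
Round 2 — edge-2 pages on-call.
  cache-1: +20 → 20 < 110
No further pages.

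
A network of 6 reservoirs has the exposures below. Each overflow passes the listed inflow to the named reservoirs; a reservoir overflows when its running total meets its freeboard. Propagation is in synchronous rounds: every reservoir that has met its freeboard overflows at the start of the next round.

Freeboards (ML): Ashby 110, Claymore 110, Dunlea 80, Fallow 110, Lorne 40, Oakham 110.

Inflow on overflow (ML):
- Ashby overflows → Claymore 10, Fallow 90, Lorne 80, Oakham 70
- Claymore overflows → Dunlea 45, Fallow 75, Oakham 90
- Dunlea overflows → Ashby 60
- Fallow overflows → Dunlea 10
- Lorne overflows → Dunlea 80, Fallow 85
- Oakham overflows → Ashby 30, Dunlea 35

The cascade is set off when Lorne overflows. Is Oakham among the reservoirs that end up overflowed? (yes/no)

no

Round 1 — Lorne overflows (initial).
  Dunlea: +80 → 80 ≥ 80
  Fallow: +85 → 85 < 110
Round 2 — Dunlea overflows.
  Ashby: +60 → 60 < 110
No further overflows.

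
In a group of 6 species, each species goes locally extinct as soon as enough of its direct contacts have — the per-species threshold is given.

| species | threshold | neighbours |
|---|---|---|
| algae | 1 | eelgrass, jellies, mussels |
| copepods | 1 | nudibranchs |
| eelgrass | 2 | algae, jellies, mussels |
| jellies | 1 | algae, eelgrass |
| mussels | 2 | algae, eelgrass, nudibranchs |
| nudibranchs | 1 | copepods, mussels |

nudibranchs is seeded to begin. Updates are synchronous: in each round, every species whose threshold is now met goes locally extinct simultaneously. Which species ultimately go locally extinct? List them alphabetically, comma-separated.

copepods, nudibranchs

Round 1 — nudibranchs goes locally extinct (initial).
Round 2 — checking thresholds:
  copepods: 1 of 1 neighbours ≥ 1, goes locally extinct.
  mussels: 1 of 3 neighbours < 2, not yet.
Round 3 — no new extinctions; cascade stops.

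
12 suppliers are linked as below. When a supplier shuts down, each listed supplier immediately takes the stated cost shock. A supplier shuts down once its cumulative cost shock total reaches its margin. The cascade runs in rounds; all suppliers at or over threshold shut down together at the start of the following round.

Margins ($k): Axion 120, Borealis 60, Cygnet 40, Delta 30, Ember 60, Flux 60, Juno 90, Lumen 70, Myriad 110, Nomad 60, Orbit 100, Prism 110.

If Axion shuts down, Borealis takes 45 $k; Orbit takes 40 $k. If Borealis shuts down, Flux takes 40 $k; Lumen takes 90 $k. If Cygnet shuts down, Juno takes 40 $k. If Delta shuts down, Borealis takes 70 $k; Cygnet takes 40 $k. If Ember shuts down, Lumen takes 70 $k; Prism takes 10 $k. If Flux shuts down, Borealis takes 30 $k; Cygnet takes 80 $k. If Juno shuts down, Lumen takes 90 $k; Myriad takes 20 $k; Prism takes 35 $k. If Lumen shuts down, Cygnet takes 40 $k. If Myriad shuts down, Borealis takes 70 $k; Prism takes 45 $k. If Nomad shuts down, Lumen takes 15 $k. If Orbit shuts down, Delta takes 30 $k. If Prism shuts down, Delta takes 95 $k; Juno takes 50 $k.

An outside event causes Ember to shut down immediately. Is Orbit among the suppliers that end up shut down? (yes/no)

no

Round 1 — Ember shuts down (initial).
  Lumen: +70 → 70 ≥ 70
  Prism: +10 → 10 < 110
Round 2 — Lumen shuts down.
  Cygnet: +40 → 40 ≥ 40
Round 3 — Cygnet shuts down.
  Juno: +40 → 40 < 90
No further shutdowns.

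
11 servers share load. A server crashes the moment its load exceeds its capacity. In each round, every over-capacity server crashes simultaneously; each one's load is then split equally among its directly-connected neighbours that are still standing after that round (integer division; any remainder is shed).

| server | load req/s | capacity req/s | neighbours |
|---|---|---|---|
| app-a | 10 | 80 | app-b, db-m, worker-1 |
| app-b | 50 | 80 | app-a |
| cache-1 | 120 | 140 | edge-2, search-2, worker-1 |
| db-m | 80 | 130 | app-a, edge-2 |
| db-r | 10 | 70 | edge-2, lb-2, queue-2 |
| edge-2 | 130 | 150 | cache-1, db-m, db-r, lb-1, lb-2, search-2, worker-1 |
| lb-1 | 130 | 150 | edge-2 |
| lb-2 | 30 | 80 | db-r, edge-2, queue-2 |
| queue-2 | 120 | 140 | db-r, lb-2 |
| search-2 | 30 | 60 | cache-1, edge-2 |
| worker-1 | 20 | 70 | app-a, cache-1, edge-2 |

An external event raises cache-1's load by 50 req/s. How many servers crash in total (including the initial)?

8

Round 1 — cache-1 at 170 > 140. cache-1 crashes.
  cache-1 sheds 170 req/s to edge-2, search-2, worker-1: 56 each (2 lost).
    edge-2: 130+56 = 186 > 150
    search-2: 30+56 = 86 > 60
    worker-1: 20+56 = 76 > 70
Round 2 — edge-2, search-2, worker-1 crash.
  edge-2 sheds 186 req/s to db-m, db-r, lb-1, lb-2: 46 each (2 lost).
    db-m: 80+46 = 126 ≤ 130
    db-r: 10+46 = 56 ≤ 70
    lb-1: 130+46 = 176 > 150
    lb-2: 30+46 = 76 ≤ 80
  search-2 sheds 86 req/s: no online neighbours, lost.
  worker-1 sheds 76 req/s to app-a: 76 each.
    app-a: 10+76 = 86 > 80
Round 3 — app-a, lb-1 crash.
  app-a sheds 86 req/s to app-b, db-m: 43 each.
    app-b: 50+43 = 93 > 80
    db-m: 126+43 = 169 > 130
  lb-1 sheds 176 req/s: no online neighbours, lost.
Round 4 — app-b, db-m crash.
  app-b sheds 93 req/s: no online neighbours, lost.
  db-m sheds 169 req/s: no online neighbours, lost.
No further crashes.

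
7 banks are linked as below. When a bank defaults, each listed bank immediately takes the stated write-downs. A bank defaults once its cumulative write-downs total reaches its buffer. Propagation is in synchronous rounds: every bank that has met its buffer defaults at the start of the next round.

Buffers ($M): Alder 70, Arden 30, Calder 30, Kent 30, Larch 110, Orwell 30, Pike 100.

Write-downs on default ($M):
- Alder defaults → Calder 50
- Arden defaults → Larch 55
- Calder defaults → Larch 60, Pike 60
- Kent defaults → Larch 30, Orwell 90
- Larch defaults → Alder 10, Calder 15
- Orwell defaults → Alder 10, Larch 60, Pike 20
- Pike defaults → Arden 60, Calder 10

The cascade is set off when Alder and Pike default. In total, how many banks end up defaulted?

5

Round 1 — Alder, Pike default (initial).
  Arden: +60 → 60 ≥ 30
  Calder: +50+10 → 60 ≥ 30
Round 2 — Arden, Calder default.
  Larch: +55+60 → 115 ≥ 110
Round 3 — Larch defaults.
No further defaults.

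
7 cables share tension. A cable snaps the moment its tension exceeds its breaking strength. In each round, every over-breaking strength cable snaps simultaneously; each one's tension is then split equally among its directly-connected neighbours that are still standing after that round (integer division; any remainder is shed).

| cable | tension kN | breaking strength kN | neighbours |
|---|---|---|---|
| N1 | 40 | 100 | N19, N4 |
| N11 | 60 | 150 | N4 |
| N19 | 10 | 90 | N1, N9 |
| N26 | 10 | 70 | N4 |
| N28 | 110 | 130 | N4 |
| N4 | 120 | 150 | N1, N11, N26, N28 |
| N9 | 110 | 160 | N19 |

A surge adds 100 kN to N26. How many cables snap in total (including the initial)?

Round 1 — N26 at 110 > 70. N26 snaps.
  N26 sheds 110 kN to N4: 110 each.
    N4: 120+110 = 230 > 150
Round 2 — N4 snaps.
  N4 sheds 230 kN to N1, N11, N28: 76 each (2 lost).
    N1: 40+76 = 116 > 100
    N11: 60+76 = 136 ≤ 150
    N28: 110+76 = 186 > 130
Round 3 — N1, N28 snap.
  N1 sheds 116 kN to N19: 116 each.
    N19: 10+116 = 126 > 90
  N28 sheds 186 kN: no online neighbours, lost.
Round 4 — N19 snaps.
  N19 sheds 126 kN to N9: 126 each.
    N9: 110+126 = 236 > 160
Round 5 — N9 snaps.
  N9 sheds 236 kN: no online neighbours, lost.
No further breaks.

6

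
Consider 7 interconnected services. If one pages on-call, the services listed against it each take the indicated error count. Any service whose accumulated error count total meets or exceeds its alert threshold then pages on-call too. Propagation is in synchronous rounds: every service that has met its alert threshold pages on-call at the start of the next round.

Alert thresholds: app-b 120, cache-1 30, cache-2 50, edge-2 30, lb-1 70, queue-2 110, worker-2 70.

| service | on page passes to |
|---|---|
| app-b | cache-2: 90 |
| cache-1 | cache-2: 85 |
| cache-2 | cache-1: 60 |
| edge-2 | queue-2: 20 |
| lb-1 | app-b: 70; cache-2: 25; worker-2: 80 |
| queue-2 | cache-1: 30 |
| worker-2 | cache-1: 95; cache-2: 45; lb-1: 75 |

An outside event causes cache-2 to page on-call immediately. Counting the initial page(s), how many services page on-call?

2

Round 1 — cache-2 pages on-call (initial).
  cache-1: +60 → 60 ≥ 30
Round 2 — cache-1 pages on-call.
No further pages.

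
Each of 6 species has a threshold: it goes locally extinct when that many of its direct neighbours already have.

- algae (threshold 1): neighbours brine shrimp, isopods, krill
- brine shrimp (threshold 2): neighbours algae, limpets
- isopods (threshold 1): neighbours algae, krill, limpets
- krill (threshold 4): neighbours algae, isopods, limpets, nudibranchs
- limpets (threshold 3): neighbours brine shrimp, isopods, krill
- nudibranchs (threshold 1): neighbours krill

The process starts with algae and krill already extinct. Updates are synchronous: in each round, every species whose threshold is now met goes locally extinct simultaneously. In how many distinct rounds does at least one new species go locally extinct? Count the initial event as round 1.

2

Round 1 — algae, krill go locally extinct (initial).
Round 2 — checking thresholds:
  brine shrimp: 1 of 2 neighbours < 2, not yet.
  isopods: 2 of 3 neighbours ≥ 1, goes locally extinct.
  limpets: 1 of 3 neighbours < 3, not yet.
  nudibranchs: 1 of 1 neighbours ≥ 1, goes locally extinct.
Round 3 — no new extinctions; cascade stops.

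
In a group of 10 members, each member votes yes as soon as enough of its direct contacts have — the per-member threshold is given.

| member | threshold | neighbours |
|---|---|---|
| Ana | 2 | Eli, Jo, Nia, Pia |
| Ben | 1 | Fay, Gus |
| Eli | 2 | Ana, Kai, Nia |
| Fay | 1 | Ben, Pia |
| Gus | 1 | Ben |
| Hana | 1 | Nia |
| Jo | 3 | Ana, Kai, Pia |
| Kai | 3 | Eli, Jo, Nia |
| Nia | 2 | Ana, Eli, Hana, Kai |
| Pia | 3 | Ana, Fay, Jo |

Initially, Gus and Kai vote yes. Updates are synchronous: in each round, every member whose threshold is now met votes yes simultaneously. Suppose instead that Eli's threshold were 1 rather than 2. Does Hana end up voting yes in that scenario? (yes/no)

yes

With Eli's threshold at 1:
Round 1 — Gus, Kai vote yes (initial).
Round 2 — checking thresholds:
  Ben: 1 of 2 neighbours ≥ 1, votes yes.
  Eli: 1 of 3 neighbours ≥ 1, votes yes.
  Jo: 1 of 3 neighbours < 3, not yet.
  Nia: 1 of 4 neighbours < 2, not yet.
Round 3 — checking thresholds:
  Ana: 1 of 4 neighbours < 2, not yet.
  Fay: 1 of 2 neighbours ≥ 1, votes yes.
  Jo: 1 of 3 neighbours < 3, not yet.
  Nia: 2 of 4 neighbours ≥ 2, votes yes.
Round 4 — checking thresholds:
  Ana: 2 of 4 neighbours ≥ 2, votes yes.
  Hana: 1 of 1 neighbours ≥ 1, votes yes.
  Jo: 1 of 3 neighbours < 3, not yet.
  Pia: 1 of 3 neighbours < 3, not yet.
Round 5 — no new yes votes; cascade stops.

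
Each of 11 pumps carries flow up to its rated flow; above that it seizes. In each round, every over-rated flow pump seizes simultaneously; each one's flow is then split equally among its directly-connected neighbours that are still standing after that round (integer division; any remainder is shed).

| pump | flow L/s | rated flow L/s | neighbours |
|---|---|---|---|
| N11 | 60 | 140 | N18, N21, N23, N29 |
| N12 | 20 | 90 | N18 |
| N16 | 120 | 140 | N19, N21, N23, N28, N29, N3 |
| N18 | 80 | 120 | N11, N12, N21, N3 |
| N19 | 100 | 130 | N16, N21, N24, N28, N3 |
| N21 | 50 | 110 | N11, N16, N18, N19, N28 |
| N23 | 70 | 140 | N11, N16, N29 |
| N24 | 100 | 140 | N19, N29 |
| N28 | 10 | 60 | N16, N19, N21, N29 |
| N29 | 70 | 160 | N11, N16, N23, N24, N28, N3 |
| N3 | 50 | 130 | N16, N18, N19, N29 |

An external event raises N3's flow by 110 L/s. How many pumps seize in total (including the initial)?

Round 1 — N3 at 160 > 130. N3 seizes.
  N3 sheds 160 L/s to N16, N18, N19, N29: 40 each.
    N16: 120+40 = 160 > 140
    N18: 80+40 = 120 ≤ 120
    N19: 100+40 = 140 > 130
    N29: 70+40 = 110 ≤ 160
Round 2 — N16, N19 seize.
  N16 sheds 160 L/s to N21, N23, N28, N29: 40 each.
    N21: 50+40 = 90 ≤ 110
    N23: 70+40 = 110 ≤ 140
    N28: 10+40 = 50 ≤ 60
    N29: 110+40 = 150 ≤ 160
  N19 sheds 140 L/s to N21, N24, N28: 46 each (2 lost).
    N21: 90+46 = 136 > 110
    N24: 100+46 = 146 > 140
    N28: 50+46 = 96 > 60
Round 3 — N21, N24, N28 seize.
  N21 sheds 136 L/s to N11, N18: 68 each.
    N11: 60+68 = 128 ≤ 140
    N18: 120+68 = 188 > 120
  N24 sheds 146 L/s to N29: 146 each.
    N29: 150+146 = 296 > 160
  N28 sheds 96 L/s to N29: 96 each.
    N29: 296+96 = 392 > 160
Round 4 — N18, N29 seize.
  N18 sheds 188 L/s to N11, N12: 94 each.
    N11: 128+94 = 222 > 140
    N12: 20+94 = 114 > 90
  N29 sheds 392 L/s to N11, N23: 196 each.
    N11: 222+196 = 418 > 140
    N23: 110+196 = 306 > 140
Round 5 — N11, N12, N23 seize.
  N11 sheds 418 L/s: no online neighbours, lost.
  N12 sheds 114 L/s: no online neighbours, lost.
  N23 sheds 306 L/s: no online neighbours, lost.
No further seizures.

11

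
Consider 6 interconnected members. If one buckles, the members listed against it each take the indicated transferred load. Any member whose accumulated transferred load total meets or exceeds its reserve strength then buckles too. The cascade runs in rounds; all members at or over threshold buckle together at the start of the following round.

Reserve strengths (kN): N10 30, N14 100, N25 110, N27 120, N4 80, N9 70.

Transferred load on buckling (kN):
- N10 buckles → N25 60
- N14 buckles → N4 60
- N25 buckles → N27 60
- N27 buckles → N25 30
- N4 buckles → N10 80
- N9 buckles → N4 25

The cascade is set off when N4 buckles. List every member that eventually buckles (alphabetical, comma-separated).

Round 1 — N4 buckles (initial).
  N10: +80 → 80 ≥ 30
Round 2 — N10 buckles.
  N25: +60 → 60 < 110
No further bucklings.

N10, N4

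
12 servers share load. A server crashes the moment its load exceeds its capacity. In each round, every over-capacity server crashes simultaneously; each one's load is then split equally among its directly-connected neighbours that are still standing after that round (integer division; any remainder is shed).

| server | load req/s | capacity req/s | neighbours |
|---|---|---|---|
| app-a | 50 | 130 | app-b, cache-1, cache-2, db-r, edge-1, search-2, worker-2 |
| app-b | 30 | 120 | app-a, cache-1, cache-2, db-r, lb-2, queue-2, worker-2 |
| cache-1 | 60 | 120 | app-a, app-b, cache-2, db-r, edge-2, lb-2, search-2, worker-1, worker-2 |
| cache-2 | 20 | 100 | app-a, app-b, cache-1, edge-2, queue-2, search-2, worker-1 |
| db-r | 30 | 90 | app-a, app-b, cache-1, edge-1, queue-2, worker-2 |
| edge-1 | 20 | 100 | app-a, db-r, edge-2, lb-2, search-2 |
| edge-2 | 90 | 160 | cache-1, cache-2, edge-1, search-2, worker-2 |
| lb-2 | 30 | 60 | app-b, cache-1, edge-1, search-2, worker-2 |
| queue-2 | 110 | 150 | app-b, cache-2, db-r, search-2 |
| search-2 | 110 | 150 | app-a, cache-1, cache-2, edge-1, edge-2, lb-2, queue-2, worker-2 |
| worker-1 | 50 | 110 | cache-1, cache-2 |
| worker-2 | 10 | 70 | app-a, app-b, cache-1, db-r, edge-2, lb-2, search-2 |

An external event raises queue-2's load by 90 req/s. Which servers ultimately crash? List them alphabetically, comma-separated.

queue-2, search-2

Round 1 — queue-2 at 200 > 150. queue-2 crashes.
  queue-2 sheds 200 req/s to app-b, cache-2, db-r, search-2: 50 each.
    app-b: 30+50 = 80 ≤ 120
    cache-2: 20+50 = 70 ≤ 100
    db-r: 30+50 = 80 ≤ 90
    search-2: 110+50 = 160 > 150
Round 2 — search-2 crashes.
  search-2 sheds 160 req/s to app-a, cache-1, cache-2, edge-1, edge-2, lb-2, worker-2: 22 each (6 lost).
    app-a: 50+22 = 72 ≤ 130
    cache-1: 60+22 = 82 ≤ 120
    cache-2: 70+22 = 92 ≤ 100
    edge-1: 20+22 = 42 ≤ 100
    edge-2: 90+22 = 112 ≤ 160
    lb-2: 30+22 = 52 ≤ 60
    worker-2: 10+22 = 32 ≤ 70
No further crashes.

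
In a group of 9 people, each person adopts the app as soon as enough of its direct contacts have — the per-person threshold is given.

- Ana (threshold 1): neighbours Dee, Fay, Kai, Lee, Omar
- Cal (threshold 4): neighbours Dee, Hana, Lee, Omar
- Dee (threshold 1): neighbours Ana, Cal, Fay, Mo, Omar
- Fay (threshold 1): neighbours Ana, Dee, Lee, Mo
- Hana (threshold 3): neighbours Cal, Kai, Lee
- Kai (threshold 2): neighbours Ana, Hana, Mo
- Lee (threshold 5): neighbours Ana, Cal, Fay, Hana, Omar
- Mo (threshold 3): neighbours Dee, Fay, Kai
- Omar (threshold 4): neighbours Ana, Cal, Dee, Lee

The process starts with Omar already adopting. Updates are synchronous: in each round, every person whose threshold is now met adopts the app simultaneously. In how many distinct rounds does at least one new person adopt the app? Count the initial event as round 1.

3

Round 1 — Omar adopts the app (initial).
Round 2 — checking thresholds:
  Ana: 1 of 5 neighbours ≥ 1, adopts the app.
  Cal: 1 of 4 neighbours < 4, holds.
  Dee: 1 of 5 neighbours ≥ 1, adopts the app.
  Lee: 1 of 5 neighbours < 5, holds.
Round 3 — checking thresholds:
  Cal: 2 of 4 neighbours < 4, holds.
  Fay: 2 of 4 neighbours ≥ 1, adopts the app.
  Kai: 1 of 3 neighbours < 2, holds.
  Lee: 2 of 5 neighbours < 5, holds.
  Mo: 1 of 3 neighbours < 3, holds.
Round 4 — no new adoptions; cascade stops.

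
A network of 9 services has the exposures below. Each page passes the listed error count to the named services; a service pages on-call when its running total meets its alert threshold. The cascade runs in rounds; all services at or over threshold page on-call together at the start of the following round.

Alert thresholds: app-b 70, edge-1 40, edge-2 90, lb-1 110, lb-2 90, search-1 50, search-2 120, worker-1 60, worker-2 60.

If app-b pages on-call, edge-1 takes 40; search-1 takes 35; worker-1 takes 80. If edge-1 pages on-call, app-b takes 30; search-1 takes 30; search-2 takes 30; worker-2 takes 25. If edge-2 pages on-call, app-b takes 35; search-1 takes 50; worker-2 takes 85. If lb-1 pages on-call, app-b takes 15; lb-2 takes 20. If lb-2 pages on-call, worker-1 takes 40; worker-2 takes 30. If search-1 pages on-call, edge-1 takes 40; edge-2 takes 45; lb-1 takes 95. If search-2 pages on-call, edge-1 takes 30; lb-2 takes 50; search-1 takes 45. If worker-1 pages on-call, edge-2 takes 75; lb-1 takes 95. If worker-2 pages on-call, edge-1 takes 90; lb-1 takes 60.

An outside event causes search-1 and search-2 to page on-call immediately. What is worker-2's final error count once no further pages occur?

Round 1 — search-1, search-2 page on-call (initial).
  edge-1: +40+30 → 70 ≥ 40
  edge-2: +45 → 45 < 90
  lb-1: +95 → 95 < 110
  lb-2: +50 → 50 < 90
Round 2 — edge-1 pages on-call.
  app-b: +30 → 30 < 70
  worker-2: +25 → 25 < 60
No further pages.

25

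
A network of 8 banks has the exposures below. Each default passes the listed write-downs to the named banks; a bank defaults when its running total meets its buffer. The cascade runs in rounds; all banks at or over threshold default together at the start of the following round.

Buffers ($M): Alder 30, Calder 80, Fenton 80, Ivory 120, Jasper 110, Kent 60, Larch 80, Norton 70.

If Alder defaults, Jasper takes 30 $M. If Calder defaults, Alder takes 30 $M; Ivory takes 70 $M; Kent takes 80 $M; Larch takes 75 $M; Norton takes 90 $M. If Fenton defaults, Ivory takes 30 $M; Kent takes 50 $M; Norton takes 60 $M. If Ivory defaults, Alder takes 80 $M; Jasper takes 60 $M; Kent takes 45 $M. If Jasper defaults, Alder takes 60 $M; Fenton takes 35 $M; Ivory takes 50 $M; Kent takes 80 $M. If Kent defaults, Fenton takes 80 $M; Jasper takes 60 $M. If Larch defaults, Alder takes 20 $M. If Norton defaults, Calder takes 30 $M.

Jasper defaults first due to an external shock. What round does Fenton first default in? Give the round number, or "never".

3

Round 1 — Jasper defaults (initial).
  Alder: +60 → 60 ≥ 30
  Fenton: +35 → 35 < 80
  Ivory: +50 → 50 < 120
  Kent: +80 → 80 ≥ 60
Round 2 — Alder, Kent default.
  Fenton: +80 → 115 ≥ 80
Round 3 — Fenton defaults.
  Ivory: +30 → 80 < 120
  Norton: +60 → 60 < 70
No further defaults.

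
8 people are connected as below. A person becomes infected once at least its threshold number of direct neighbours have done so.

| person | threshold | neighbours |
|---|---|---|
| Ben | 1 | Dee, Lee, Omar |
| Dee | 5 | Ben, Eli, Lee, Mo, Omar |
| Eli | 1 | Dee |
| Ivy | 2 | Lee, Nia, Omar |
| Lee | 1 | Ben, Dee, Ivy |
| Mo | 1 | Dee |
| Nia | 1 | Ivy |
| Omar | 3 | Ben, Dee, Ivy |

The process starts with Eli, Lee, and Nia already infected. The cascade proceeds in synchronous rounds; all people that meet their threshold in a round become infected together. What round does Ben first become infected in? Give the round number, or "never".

Round 1 — Eli, Lee, Nia become infected (initial).
Round 2 — checking thresholds:
  Ben: 1 of 3 neighbours ≥ 1, becomes infected.
  Dee: 2 of 5 neighbours < 5, holds.
  Ivy: 2 of 3 neighbours ≥ 2, becomes infected.
Round 3 — no new infections; cascade stops.

2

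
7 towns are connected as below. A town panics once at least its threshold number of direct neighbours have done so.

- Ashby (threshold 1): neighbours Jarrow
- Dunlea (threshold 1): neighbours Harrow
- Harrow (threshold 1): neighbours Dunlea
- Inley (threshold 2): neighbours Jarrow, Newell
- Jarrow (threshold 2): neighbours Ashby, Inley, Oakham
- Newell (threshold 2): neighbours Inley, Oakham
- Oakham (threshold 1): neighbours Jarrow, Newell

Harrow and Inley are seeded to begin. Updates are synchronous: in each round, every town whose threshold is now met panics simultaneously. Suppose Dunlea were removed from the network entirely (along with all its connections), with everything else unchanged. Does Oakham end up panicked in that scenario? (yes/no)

With Dunlea removed:
Round 1 — Harrow, Inley panic (initial).
Round 2 — no new panics; cascade stops.

no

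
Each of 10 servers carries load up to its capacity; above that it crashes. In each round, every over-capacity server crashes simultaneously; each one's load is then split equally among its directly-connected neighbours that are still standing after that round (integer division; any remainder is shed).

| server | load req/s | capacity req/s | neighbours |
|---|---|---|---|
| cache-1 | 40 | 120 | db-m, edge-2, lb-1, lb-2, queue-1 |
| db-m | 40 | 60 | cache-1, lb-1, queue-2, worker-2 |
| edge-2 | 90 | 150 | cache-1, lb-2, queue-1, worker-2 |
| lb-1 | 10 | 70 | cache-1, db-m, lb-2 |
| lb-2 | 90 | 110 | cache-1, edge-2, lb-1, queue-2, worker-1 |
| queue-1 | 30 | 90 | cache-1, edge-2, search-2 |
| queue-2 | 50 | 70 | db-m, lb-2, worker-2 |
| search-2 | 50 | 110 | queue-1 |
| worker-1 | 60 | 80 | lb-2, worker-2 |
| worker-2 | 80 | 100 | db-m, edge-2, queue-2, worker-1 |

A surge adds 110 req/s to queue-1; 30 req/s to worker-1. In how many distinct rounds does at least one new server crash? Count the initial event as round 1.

Round 1 — queue-1 at 140 > 90; worker-1 at 90 > 80. queue-1, worker-1 crash.
  queue-1 sheds 140 req/s to cache-1, edge-2, search-2: 46 each (2 lost).
    cache-1: 40+46 = 86 ≤ 120
    edge-2: 90+46 = 136 ≤ 150
    search-2: 50+46 = 96 ≤ 110
  worker-1 sheds 90 req/s to lb-2, worker-2: 45 each.
    lb-2: 90+45 = 135 > 110
    worker-2: 80+45 = 125 > 100
Round 2 — lb-2, worker-2 crash.
  lb-2 sheds 135 req/s to cache-1, edge-2, lb-1, queue-2: 33 each (3 lost).
    cache-1: 86+33 = 119 ≤ 120
    edge-2: 136+33 = 169 > 150
    lb-1: 10+33 = 43 ≤ 70
    queue-2: 50+33 = 83 > 70
  worker-2 sheds 125 req/s to db-m, edge-2, queue-2: 41 each (2 lost).
    db-m: 40+41 = 81 > 60
    edge-2: 169+41 = 210 > 150
    queue-2: 83+41 = 124 > 70
Round 3 — db-m, edge-2, queue-2 crash.
  db-m sheds 81 req/s to cache-1, lb-1: 40 each (1 lost).
    cache-1: 119+40 = 159 > 120
    lb-1: 43+40 = 83 > 70
  edge-2 sheds 210 req/s to cache-1: 210 each.
    cache-1: 159+210 = 369 > 120
  queue-2 sheds 124 req/s: no online neighbours, lost.
Round 4 — cache-1, lb-1 crash.
  cache-1 sheds 369 req/s: no online neighbours, lost.
  lb-1 sheds 83 req/s: no online neighbours, lost.
No further crashes.

4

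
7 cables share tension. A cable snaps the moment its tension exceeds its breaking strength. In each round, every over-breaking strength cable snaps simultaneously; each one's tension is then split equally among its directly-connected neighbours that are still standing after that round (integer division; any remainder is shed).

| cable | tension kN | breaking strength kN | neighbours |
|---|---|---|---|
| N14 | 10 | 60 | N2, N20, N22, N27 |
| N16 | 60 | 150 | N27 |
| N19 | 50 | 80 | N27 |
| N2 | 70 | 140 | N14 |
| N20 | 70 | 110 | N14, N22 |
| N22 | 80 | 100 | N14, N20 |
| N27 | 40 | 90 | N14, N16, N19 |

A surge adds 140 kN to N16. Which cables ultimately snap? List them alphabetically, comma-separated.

N14, N16, N19, N20, N22, N27

Round 1 — N16 at 200 > 150. N16 snaps.
  N16 sheds 200 kN to N27: 200 each.
    N27: 40+200 = 240 > 90
Round 2 — N27 snaps.
  N27 sheds 240 kN to N14, N19: 120 each.
    N14: 10+120 = 130 > 60
    N19: 50+120 = 170 > 80
Round 3 — N14, N19 snap.
  N14 sheds 130 kN to N2, N20, N22: 43 each (1 lost).
    N2: 70+43 = 113 ≤ 140
    N20: 70+43 = 113 > 110
    N22: 80+43 = 123 > 100
  N19 sheds 170 kN: no online neighbours, lost.
Round 4 — N20, N22 snap.
  N20 sheds 113 kN: no online neighbours, lost.
  N22 sheds 123 kN: no online neighbours, lost.
No further breaks.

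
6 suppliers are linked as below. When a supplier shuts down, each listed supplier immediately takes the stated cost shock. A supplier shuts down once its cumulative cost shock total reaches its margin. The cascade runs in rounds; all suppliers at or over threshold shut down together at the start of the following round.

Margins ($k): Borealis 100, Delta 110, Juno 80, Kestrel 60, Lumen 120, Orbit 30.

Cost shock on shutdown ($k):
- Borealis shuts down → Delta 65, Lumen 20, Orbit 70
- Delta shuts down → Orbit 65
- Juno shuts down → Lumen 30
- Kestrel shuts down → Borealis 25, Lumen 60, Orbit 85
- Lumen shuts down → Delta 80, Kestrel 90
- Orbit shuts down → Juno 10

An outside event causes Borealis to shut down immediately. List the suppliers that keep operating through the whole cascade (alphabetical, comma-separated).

Round 1 — Borealis shuts down (initial).
  Delta: +65 → 65 < 110
  Lumen: +20 → 20 < 120
  Orbit: +70 → 70 ≥ 30
Round 2 — Orbit shuts down.
  Juno: +10 → 10 < 80
No further shutdowns.

Delta, Juno, Kestrel, Lumen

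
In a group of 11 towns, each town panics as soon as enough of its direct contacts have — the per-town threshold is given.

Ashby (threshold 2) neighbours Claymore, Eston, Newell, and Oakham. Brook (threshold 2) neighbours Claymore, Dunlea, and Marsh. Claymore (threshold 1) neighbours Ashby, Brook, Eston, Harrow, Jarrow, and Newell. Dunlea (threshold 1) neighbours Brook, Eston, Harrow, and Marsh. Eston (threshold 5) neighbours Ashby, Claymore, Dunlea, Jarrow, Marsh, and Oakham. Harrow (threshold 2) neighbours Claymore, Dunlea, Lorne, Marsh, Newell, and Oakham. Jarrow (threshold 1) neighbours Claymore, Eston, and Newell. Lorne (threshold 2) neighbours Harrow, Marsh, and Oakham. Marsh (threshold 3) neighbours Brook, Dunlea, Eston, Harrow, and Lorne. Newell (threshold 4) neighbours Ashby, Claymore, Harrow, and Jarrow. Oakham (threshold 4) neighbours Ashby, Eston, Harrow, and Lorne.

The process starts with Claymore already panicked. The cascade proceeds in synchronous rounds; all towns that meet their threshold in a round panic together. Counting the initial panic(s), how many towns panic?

Round 1 — Claymore panics (initial).
Round 2 — checking thresholds:
  Ashby: 1 of 4 neighbours < 2, holds.
  Brook: 1 of 3 neighbours < 2, holds.
  Eston: 1 of 6 neighbours < 5, holds.
  Harrow: 1 of 6 neighbours < 2, holds.
  Jarrow: 1 of 3 neighbours ≥ 1, panics.
  Newell: 1 of 4 neighbours < 4, holds.
Round 3 — no new panics; cascade stops.

2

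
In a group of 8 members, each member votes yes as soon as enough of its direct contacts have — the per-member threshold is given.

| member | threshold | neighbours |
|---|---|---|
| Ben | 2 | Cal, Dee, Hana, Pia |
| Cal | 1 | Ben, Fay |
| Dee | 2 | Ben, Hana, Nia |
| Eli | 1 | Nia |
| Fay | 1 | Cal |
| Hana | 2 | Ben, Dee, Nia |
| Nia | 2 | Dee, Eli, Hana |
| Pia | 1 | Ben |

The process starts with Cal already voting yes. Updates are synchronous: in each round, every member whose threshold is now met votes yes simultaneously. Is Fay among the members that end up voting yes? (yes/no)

yes

Round 1 — Cal votes yes (initial).
Round 2 — checking thresholds:
  Ben: 1 of 4 neighbours < 2, below threshold.
  Fay: 1 of 1 neighbours ≥ 1, votes yes.
Round 3 — no new yes votes; cascade stops.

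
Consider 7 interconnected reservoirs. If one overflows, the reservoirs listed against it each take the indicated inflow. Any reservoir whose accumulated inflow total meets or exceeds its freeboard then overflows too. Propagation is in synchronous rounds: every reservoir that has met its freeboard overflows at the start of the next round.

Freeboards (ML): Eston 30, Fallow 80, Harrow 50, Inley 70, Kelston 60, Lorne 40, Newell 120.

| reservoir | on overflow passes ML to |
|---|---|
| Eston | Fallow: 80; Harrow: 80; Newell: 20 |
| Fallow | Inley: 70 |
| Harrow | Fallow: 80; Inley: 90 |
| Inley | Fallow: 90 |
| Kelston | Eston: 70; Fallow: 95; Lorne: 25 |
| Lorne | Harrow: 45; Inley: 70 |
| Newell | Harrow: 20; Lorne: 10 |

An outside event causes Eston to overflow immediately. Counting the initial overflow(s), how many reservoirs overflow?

Round 1 — Eston overflows (initial).
  Fallow: +80 → 80 ≥ 80
  Harrow: +80 → 80 ≥ 50
  Newell: +20 → 20 < 120
Round 2 — Fallow, Harrow overflow.
  Inley: +70+90 → 160 ≥ 70
Round 3 — Inley overflows.
No further overflows.

4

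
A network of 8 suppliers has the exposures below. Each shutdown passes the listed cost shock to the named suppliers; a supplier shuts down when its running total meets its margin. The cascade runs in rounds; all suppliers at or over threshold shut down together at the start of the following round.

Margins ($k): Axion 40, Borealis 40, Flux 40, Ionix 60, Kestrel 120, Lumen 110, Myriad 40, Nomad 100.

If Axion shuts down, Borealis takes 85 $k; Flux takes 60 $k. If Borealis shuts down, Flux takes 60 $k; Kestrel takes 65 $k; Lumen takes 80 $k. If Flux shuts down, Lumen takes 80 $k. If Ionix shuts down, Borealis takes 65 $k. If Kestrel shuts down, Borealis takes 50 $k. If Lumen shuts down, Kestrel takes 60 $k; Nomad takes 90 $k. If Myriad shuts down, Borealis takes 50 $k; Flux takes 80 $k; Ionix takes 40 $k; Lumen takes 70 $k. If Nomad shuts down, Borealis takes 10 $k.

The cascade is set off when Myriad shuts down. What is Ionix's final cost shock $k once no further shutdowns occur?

Round 1 — Myriad shuts down (initial).
  Borealis: +50 → 50 ≥ 40
  Flux: +80 → 80 ≥ 40
  Ionix: +40 → 40 < 60
  Lumen: +70 → 70 < 110
Round 2 — Borealis, Flux shut down.
  Kestrel: +65 → 65 < 120
  Lumen: +80+80 → 230 ≥ 110
Round 3 — Lumen shuts down.
  Kestrel: +60 → 125 ≥ 120
  Nomad: +90 → 90 < 100
Round 4 — Kestrel shuts down.
No further shutdowns.

40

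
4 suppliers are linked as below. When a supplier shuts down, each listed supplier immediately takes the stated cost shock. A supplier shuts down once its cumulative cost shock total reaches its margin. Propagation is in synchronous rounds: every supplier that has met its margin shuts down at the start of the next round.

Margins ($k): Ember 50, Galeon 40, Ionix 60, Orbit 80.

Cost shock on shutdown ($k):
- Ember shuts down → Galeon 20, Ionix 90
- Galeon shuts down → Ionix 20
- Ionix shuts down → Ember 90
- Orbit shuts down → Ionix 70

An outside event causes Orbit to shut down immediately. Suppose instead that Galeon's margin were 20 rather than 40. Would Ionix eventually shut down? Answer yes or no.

yes

With Galeon's margin at 20:
Round 1 — Orbit shuts down (initial).
  Ionix: +70 → 70 ≥ 60
Round 2 — Ionix shuts down.
  Ember: +90 → 90 ≥ 50
Round 3 — Ember shuts down.
  Galeon: +20 → 20 ≥ 20
Round 4 — Galeon shuts down.
No further shutdowns.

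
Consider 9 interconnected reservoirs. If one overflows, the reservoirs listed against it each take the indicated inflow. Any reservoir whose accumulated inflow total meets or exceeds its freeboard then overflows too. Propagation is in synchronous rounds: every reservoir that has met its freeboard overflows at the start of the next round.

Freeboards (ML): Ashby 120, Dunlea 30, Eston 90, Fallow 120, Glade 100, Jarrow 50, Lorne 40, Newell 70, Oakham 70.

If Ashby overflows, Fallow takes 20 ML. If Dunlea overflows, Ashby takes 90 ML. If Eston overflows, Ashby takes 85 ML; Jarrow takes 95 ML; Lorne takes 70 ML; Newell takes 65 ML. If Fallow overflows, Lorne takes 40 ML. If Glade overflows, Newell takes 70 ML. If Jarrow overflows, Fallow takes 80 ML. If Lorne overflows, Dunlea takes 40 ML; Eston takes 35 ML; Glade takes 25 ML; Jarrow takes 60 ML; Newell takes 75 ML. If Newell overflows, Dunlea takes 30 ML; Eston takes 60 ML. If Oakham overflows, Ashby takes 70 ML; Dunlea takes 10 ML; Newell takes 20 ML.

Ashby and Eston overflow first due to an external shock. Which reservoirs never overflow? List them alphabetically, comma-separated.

Round 1 — Ashby, Eston overflow (initial).
  Fallow: +20 → 20 < 120
  Jarrow: +95 → 95 ≥ 50
  Lorne: +70 → 70 ≥ 40
  Newell: +65 → 65 < 70
Round 2 — Jarrow, Lorne overflow.
  Dunlea: +40 → 40 ≥ 30
  Fallow: +80 → 100 < 120
  Glade: +25 → 25 < 100
  Newell: +75 → 140 ≥ 70
Round 3 — Dunlea, Newell overflow.
No further overflows.

Fallow, Glade, Oakham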